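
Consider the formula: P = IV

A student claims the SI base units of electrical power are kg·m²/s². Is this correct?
Units of each symbol in P = IV:
  I (current): A
  V (voltage, in volts): kg·m²/(s³·A)

Multiplying the contributions: [A] · [kg·m²/(s³·A)]
Adding exponents of each base unit: kg: 1, m: 2, s: -3
SI base units of electrical power: kg·m²/s³

The claimed units kg·m²/s² (exponents kg: 1, m: 2, s: -2) do not match the derived units kg·m²/s³ (exponents kg: 1, m: 2, s: -3), so the claim is incorrect.

Answer: No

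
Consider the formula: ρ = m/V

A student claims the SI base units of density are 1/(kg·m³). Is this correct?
Units of each symbol in ρ = m/V:
  m (mass): kg
  V (volume): m³  → in the denominator, contributes 1/m³

Multiplying the contributions: [kg] · [1/m³]
Adding exponents of each base unit: kg: 1, m: -3
SI base units of density: kg/m³

The claimed units 1/(kg·m³) (exponents kg: -1, m: -3) do not match the derived units kg/m³ (exponents kg: 1, m: -3), so the claim is incorrect.

Answer: No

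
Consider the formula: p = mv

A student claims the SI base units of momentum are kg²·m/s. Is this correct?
Units of each symbol in p = mv:
  m (mass): kg
  v (velocity): m/s

Multiplying the contributions: [kg] · [m/s]
Adding exponents of each base unit: kg: 1, m: 1, s: -1
SI base units of momentum: kg·m/s

The claimed units kg²·m/s (exponents kg: 2, m: 1, s: -1) do not match the derived units kg·m/s (exponents kg: 1, m: 1, s: -1), so the claim is incorrect.

Answer: No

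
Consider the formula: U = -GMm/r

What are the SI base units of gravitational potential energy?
Units of each symbol in U = -GMm/r:
  G (gravitational constant): m³/(kg·s²)
  M (mass): kg
  m (mass): kg
  r (distance): m  → in the denominator, contributes 1/m
  The minus sign does not affect the units.

Multiplying the contributions: [m³/(kg·s²)] · [kg] · [kg] · [1/m]
Adding exponents of each base unit: kg: 1, m: 2, s: -2
SI base units of gravitational potential energy: kg·m²/s²

Answer: kg·m²/s²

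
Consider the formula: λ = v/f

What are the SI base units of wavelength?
Units of each symbol in λ = v/f:
  v (wave speed): m/s
  f (frequency): 1/s  → in the denominator, contributes s

Multiplying the contributions: [m/s] · [s]
Adding exponents of each base unit: m: 1
SI base units of wavelength: m

Answer: m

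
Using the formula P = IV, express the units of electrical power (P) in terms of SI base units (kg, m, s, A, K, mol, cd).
Units of each symbol in P = IV:
  I (current): A
  V (voltage, in volts): kg·m²/(s³·A)

Multiplying the contributions: [A] · [kg·m²/(s³·A)]
Adding exponents of each base unit: kg: 1, m: 2, s: -3
SI base units of electrical power: kg·m²/s³

Answer: kg·m²/s³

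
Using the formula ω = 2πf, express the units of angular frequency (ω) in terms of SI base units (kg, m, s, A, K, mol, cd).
Units of each symbol in ω = 2πf:
  f (frequency): 1/s
  The factor 2π is dimensionless.

Multiplying the contributions: [1/s]
Adding exponents of each base unit: s: -1
SI base units of angular frequency: 1/s

Answer: 1/s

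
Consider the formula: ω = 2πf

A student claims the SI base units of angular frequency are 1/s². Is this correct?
Units of each symbol in ω = 2πf:
  f (frequency): 1/s
  The factor 2π is dimensionless.

Multiplying the contributions: [1/s]
Adding exponents of each base unit: s: -1
SI base units of angular frequency: 1/s

The claimed units 1/s² (exponents s: -2) do not match the derived units 1/s (exponents s: -1), so the claim is incorrect.

Answer: No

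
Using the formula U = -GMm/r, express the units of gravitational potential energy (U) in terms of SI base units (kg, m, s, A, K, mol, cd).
Units of each symbol in U = -GMm/r:
  G (gravitational constant): m³/(kg·s²)
  M (mass): kg
  m (mass): kg
  r (distance): m  → in the denominator, contributes 1/m
  The minus sign does not affect the units.

Multiplying the contributions: [m³/(kg·s²)] · [kg] · [kg] · [1/m]
Adding exponents of each base unit: kg: 1, m: 2, s: -2
SI base units of gravitational potential energy: kg·m²/s²

Answer: kg·m²/s²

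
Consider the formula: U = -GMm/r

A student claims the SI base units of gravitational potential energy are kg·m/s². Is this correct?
Units of each symbol in U = -GMm/r:
  G (gravitational constant): m³/(kg·s²)
  M (mass): kg
  m (mass): kg
  r (distance): m  → in the denominator, contributes 1/m
  The minus sign does not affect the units.

Multiplying the contributions: [m³/(kg·s²)] · [kg] · [kg] · [1/m]
Adding exponents of each base unit: kg: 1, m: 2, s: -2
SI base units of gravitational potential energy: kg·m²/s²

The claimed units kg·m/s² (exponents kg: 1, m: 1, s: -2) do not match the derived units kg·m²/s² (exponents kg: 1, m: 2, s: -2), so the claim is incorrect.

Answer: No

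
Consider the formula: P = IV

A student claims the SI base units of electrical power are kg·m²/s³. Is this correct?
Units of each symbol in P = IV:
  I (current): A
  V (voltage, in volts): kg·m²/(s³·A)

Multiplying the contributions: [A] · [kg·m²/(s³·A)]
Adding exponents of each base unit: kg: 1, m: 2, s: -3
SI base units of electrical power: kg·m²/s³

The claimed units kg·m²/s³ match the derived units, so the claim is correct.

Answer: Yes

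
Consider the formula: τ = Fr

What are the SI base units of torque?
Units of each symbol in τ = Fr:
  F (force): kg·m/s²
  r (lever arm): m

Multiplying the contributions: [kg·m/s²] · [m]
Adding exponents of each base unit: kg: 1, m: 2, s: -2
SI base units of torque: kg·m²/s²

Answer: kg·m²/s²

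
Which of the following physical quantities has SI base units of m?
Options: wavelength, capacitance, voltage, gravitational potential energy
Checking the SI base units of each option:
  wavelength (λ = v/f): m  ✓ matches
  capacitance (C = Q/V): s⁴·A²/(kg·m²)  ✗
  voltage (V = IR): kg·m²/(s³·A)  ✗
  gravitational potential energy (U = -GMm/r): kg·m²/s²  ✗

Only wavelength has units m.

Answer: wavelength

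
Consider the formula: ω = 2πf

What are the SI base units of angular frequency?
Units of each symbol in ω = 2πf:
  f (frequency): 1/s
  The factor 2π is dimensionless.

Multiplying the contributions: [1/s]
Adding exponents of each base unit: s: -1
SI base units of angular frequency: 1/s

Answer: 1/s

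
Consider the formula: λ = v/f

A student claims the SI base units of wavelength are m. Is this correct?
Units of each symbol in λ = v/f:
  v (wave speed): m/s
  f (frequency): 1/s  → in the denominator, contributes s

Multiplying the contributions: [m/s] · [s]
Adding exponents of each base unit: m: 1
SI base units of wavelength: m

The claimed units m match the derived units, so the claim is correct.

Answer: Yes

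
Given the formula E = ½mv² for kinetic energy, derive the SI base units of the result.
Units of each symbol in E = ½mv²:
  m (mass): kg
  v (speed): m/s  → to the power 2, contributes m²/s²
  The factor ½ is dimensionless.

Multiplying the contributions: [kg] · [m²/s²]
Adding exponents of each base unit: kg: 1, m: 2, s: -2
SI base units of kinetic energy: kg·m²/s²

Answer: kg·m²/s²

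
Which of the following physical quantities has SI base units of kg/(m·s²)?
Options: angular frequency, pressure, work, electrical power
Checking the SI base units of each option:
  angular frequency (ω = 2πf): 1/s  ✗
  pressure (P = F/A): kg/(m·s²)  ✓ matches
  work (W = Fd): kg·m²/s²  ✗
  electrical power (P = IV): kg·m²/s³  ✗

Only pressure has units kg/(m·s²).

Answer: pressure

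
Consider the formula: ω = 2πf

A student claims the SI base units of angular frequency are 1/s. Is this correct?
Units of each symbol in ω = 2πf:
  f (frequency): 1/s
  The factor 2π is dimensionless.

Multiplying the contributions: [1/s]
Adding exponents of each base unit: s: -1
SI base units of angular frequency: 1/s

The claimed units 1/s match the derived units, so the claim is correct.

Answer: Yes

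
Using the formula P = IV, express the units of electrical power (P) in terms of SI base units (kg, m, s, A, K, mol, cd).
Units of each symbol in P = IV:
  I (current): A
  V (voltage, in volts): kg·m²/(s³·A)

Multiplying the contributions: [A] · [kg·m²/(s³·A)]
Adding exponents of each base unit: kg: 1, m: 2, s: -3
SI base units of electrical power: kg·m²/s³

Answer: kg·m²/s³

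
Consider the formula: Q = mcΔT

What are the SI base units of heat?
Units of each symbol in Q = mcΔT:
  m (mass): kg
  c (specific heat capacity, in J/(kg·K)): m²/(s²·K)
  ΔT (temperature change): K

Multiplying the contributions: [kg] · [m²/(s²·K)] · [K]
Adding exponents of each base unit: kg: 1, m: 2, s: -2
SI base units of heat: kg·m²/s²

Answer: kg·m²/s²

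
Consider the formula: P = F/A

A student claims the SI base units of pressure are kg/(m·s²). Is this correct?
Units of each symbol in P = F/A:
  F (force): kg·m/s²
  A (area): m²  → in the denominator, contributes 1/m²

Multiplying the contributions: [kg·m/s²] · [1/m²]
Adding exponents of each base unit: kg: 1, m: -1, s: -2
SI base units of pressure: kg/(m·s²)

The claimed units kg/(m·s²) match the derived units, so the claim is correct.

Answer: Yes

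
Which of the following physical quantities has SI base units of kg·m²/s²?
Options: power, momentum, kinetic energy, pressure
Checking the SI base units of each option:
  power (P = W/t): kg·m²/s³  ✗
  momentum (p = mv): kg·m/s  ✗
  kinetic energy (E = ½mv²): kg·m²/s²  ✓ matches
  pressure (P = F/A): kg/(m·s²)  ✗

Only kinetic energy has units kg·m²/s².

Answer: kinetic energy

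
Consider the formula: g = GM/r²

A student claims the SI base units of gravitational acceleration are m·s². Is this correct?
Units of each symbol in g = GM/r²:
  G (gravitational constant): m³/(kg·s²)
  M (mass): kg
  r (distance): m  → to the power 2 in the denominator, contributes 1/m²

Multiplying the contributions: [m³/(kg·s²)] · [kg] · [1/m²]
Adding exponents of each base unit: m: 1, s: -2
SI base units of gravitational acceleration: m/s²

The claimed units m·s² (exponents m: 1, s: 2) do not match the derived units m/s² (exponents m: 1, s: -2), so the claim is incorrect.

Answer: No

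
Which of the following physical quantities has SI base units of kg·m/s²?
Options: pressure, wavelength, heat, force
Checking the SI base units of each option:
  pressure (P = F/A): kg/(m·s²)  ✗
  wavelength (λ = v/f): m  ✗
  heat (Q = mcΔT): kg·m²/s²  ✗
  force (F = ma): kg·m/s²  ✓ matches

Only force has units kg·m/s².

Answer: force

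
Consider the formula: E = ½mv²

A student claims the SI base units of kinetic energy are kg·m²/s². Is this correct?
Units of each symbol in E = ½mv²:
  m (mass): kg
  v (speed): m/s  → to the power 2, contributes m²/s²
  The factor ½ is dimensionless.

Multiplying the contributions: [kg] · [m²/s²]
Adding exponents of each base unit: kg: 1, m: 2, s: -2
SI base units of kinetic energy: kg·m²/s²

The claimed units kg·m²/s² match the derived units, so the claim is correct.

Answer: Yes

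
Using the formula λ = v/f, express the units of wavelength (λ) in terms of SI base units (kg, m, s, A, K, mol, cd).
Units of each symbol in λ = v/f:
  v (wave speed): m/s
  f (frequency): 1/s  → in the denominator, contributes s

Multiplying the contributions: [m/s] · [s]
Adding exponents of each base unit: m: 1
SI base units of wavelength: m

Answer: m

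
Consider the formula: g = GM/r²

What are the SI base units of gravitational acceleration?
Units of each symbol in g = GM/r²:
  G (gravitational constant): m³/(kg·s²)
  M (mass): kg
  r (distance): m  → to the power 2 in the denominator, contributes 1/m²

Multiplying the contributions: [m³/(kg·s²)] · [kg] · [1/m²]
Adding exponents of each base unit: m: 1, s: -2
SI base units of gravitational acceleration: m/s²

Answer: m/s²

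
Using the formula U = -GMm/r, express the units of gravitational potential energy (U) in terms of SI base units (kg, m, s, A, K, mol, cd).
Units of each symbol in U = -GMm/r:
  G (gravitational constant): m³/(kg·s²)
  M (mass): kg
  m (mass): kg
  r (distance): m  → in the denominator, contributes 1/m
  The minus sign does not affect the units.

Multiplying the contributions: [m³/(kg·s²)] · [kg] · [kg] · [1/m]
Adding exponents of each base unit: kg: 1, m: 2, s: -2
SI base units of gravitational potential energy: kg·m²/s²

Answer: kg·m²/s²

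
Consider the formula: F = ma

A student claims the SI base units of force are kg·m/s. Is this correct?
Units of each symbol in F = ma:
  m (mass): kg
  a (acceleration): m/s²

Multiplying the contributions: [kg] · [m/s²]
Adding exponents of each base unit: kg: 1, m: 1, s: -2
SI base units of force: kg·m/s²

The claimed units kg·m/s (exponents kg: 1, m: 1, s: -1) do not match the derived units kg·m/s² (exponents kg: 1, m: 1, s: -2), so the claim is incorrect.

Answer: No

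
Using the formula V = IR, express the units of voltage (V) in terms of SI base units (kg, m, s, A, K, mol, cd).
Units of each symbol in V = IR:
  I (current): A
  R (resistance, in ohms): kg·m²/(s³·A²)

Multiplying the contributions: [A] · [kg·m²/(s³·A²)]
Adding exponents of each base unit: kg: 1, m: 2, s: -3, A: -1
SI base units of voltage: kg·m²/(s³·A)

Answer: kg·m²/(s³·A)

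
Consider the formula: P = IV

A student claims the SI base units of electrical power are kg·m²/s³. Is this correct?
Units of each symbol in P = IV:
  I (current): A
  V (voltage, in volts): kg·m²/(s³·A)

Multiplying the contributions: [A] · [kg·m²/(s³·A)]
Adding exponents of each base unit: kg: 1, m: 2, s: -3
SI base units of electrical power: kg·m²/s³

The claimed units kg·m²/s³ match the derived units, so the claim is correct.

Answer: Yes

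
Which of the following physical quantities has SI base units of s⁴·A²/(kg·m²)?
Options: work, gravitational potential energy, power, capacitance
Checking the SI base units of each option:
  work (W = Fd): kg·m²/s²  ✗
  gravitational potential energy (U = -GMm/r): kg·m²/s²  ✗
  power (P = W/t): kg·m²/s³  ✗
  capacitance (C = Q/V): s⁴·A²/(kg·m²)  ✓ matches

Only capacitance has units s⁴·A²/(kg·m²).

Answer: capacitance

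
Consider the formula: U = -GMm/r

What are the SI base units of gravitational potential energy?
Units of each symbol in U = -GMm/r:
  G (gravitational constant): m³/(kg·s²)
  M (mass): kg
  m (mass): kg
  r (distance): m  → in the denominator, contributes 1/m
  The minus sign does not affect the units.

Multiplying the contributions: [m³/(kg·s²)] · [kg] · [kg] · [1/m]
Adding exponents of each base unit: kg: 1, m: 2, s: -2
SI base units of gravitational potential energy: kg·m²/s²

Answer: kg·m²/s²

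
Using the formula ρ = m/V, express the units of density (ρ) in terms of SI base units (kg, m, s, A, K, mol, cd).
Units of each symbol in ρ = m/V:
  m (mass): kg
  V (volume): m³  → in the denominator, contributes 1/m³

Multiplying the contributions: [kg] · [1/m³]
Adding exponents of each base unit: kg: 1, m: -3
SI base units of density: kg/m³

Answer: kg/m³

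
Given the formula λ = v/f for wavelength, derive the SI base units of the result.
Units of each symbol in λ = v/f:
  v (wave speed): m/s
  f (frequency): 1/s  → in the denominator, contributes s

Multiplying the contributions: [m/s] · [s]
Adding exponents of each base unit: m: 1
SI base units of wavelength: m

Answer: m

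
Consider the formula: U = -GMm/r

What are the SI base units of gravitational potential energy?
Units of each symbol in U = -GMm/r:
  G (gravitational constant): m³/(kg·s²)
  M (mass): kg
  m (mass): kg
  r (distance): m  → in the denominator, contributes 1/m
  The minus sign does not affect the units.

Multiplying the contributions: [m³/(kg·s²)] · [kg] · [kg] · [1/m]
Adding exponents of each base unit: kg: 1, m: 2, s: -2
SI base units of gravitational potential energy: kg·m²/s²

Answer: kg·m²/s²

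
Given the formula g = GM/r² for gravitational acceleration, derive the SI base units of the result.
Units of each symbol in g = GM/r²:
  G (gravitational constant): m³/(kg·s²)
  M (mass): kg
  r (distance): m  → to the power 2 in the denominator, contributes 1/m²

Multiplying the contributions: [m³/(kg·s²)] · [kg] · [1/m²]
Adding exponents of each base unit: m: 1, s: -2
SI base units of gravitational acceleration: m/s²

Answer: m/s²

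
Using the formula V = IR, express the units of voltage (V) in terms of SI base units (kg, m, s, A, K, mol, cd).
Units of each symbol in V = IR:
  I (current): A
  R (resistance, in ohms): kg·m²/(s³·A²)

Multiplying the contributions: [A] · [kg·m²/(s³·A²)]
Adding exponents of each base unit: kg: 1, m: 2, s: -3, A: -1
SI base units of voltage: kg·m²/(s³·A)

Answer: kg·m²/(s³·A)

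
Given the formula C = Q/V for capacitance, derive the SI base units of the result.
Units of each symbol in C = Q/V:
  Q (charge, in coulombs): s·A
  V (voltage, in volts): kg·m²/(s³·A)  → in the denominator, contributes s³·A/(kg·m²)

Multiplying the contributions: [s·A] · [s³·A/(kg·m²)]
Adding exponents of each base unit: kg: -1, m: -2, s: 4, A: 2
SI base units of capacitance: s⁴·A²/(kg·m²)

Answer: s⁴·A²/(kg·m²)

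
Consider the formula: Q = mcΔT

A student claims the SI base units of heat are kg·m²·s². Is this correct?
Units of each symbol in Q = mcΔT:
  m (mass): kg
  c (specific heat capacity, in J/(kg·K)): m²/(s²·K)
  ΔT (temperature change): K

Multiplying the contributions: [kg] · [m²/(s²·K)] · [K]
Adding exponents of each base unit: kg: 1, m: 2, s: -2
SI base units of heat: kg·m²/s²

The claimed units kg·m²·s² (exponents kg: 1, m: 2, s: 2) do not match the derived units kg·m²/s² (exponents kg: 1, m: 2, s: -2), so the claim is incorrect.

Answer: No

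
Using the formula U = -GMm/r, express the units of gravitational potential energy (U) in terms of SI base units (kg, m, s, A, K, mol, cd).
Units of each symbol in U = -GMm/r:
  G (gravitational constant): m³/(kg·s²)
  M (mass): kg
  m (mass): kg
  r (distance): m  → in the denominator, contributes 1/m
  The minus sign does not affect the units.

Multiplying the contributions: [m³/(kg·s²)] · [kg] · [kg] · [1/m]
Adding exponents of each base unit: kg: 1, m: 2, s: -2
SI base units of gravitational potential energy: kg·m²/s²

Answer: kg·m²/s²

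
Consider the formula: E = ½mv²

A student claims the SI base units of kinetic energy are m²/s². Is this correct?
Units of each symbol in E = ½mv²:
  m (mass): kg
  v (speed): m/s  → to the power 2, contributes m²/s²
  The factor ½ is dimensionless.

Multiplying the contributions: [kg] · [m²/s²]
Adding exponents of each base unit: kg: 1, m: 2, s: -2
SI base units of kinetic energy: kg·m²/s²

The claimed units m²/s² (exponents m: 2, s: -2) do not match the derived units kg·m²/s² (exponents kg: 1, m: 2, s: -2), so the claim is incorrect.

Answer: No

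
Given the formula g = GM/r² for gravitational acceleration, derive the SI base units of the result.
Units of each symbol in g = GM/r²:
  G (gravitational constant): m³/(kg·s²)
  M (mass): kg
  r (distance): m  → to the power 2 in the denominator, contributes 1/m²

Multiplying the contributions: [m³/(kg·s²)] · [kg] · [1/m²]
Adding exponents of each base unit: m: 1, s: -2
SI base units of gravitational acceleration: m/s²

Answer: m/s²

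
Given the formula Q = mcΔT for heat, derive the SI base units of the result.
Units of each symbol in Q = mcΔT:
  m (mass): kg
  c (specific heat capacity, in J/(kg·K)): m²/(s²·K)
  ΔT (temperature change): K

Multiplying the contributions: [kg] · [m²/(s²·K)] · [K]
Adding exponents of each base unit: kg: 1, m: 2, s: -2
SI base units of heat: kg·m²/s²

Answer: kg·m²/s²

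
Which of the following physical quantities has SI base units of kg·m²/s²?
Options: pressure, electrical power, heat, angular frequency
Checking the SI base units of each option:
  pressure (P = F/A): kg/(m·s²)  ✗
  electrical power (P = IV): kg·m²/s³  ✗
  heat (Q = mcΔT): kg·m²/s²  ✓ matches
  angular frequency (ω = 2πf): 1/s  ✗

Only heat has units kg·m²/s².

Answer: heat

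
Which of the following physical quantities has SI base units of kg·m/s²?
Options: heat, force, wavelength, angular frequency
Checking the SI base units of each option:
  heat (Q = mcΔT): kg·m²/s²  ✗
  force (F = ma): kg·m/s²  ✓ matches
  wavelength (λ = v/f): m  ✗
  angular frequency (ω = 2πf): 1/s  ✗

Only force has units kg·m/s².

Answer: force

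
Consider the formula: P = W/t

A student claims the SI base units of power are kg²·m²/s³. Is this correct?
Units of each symbol in P = W/t:
  W (work): kg·m²/s²
  t (time): s  → in the denominator, contributes 1/s

Multiplying the contributions: [kg·m²/s²] · [1/s]
Adding exponents of each base unit: kg: 1, m: 2, s: -3
SI base units of power: kg·m²/s³

The claimed units kg²·m²/s³ (exponents kg: 2, m: 2, s: -3) do not match the derived units kg·m²/s³ (exponents kg: 1, m: 2, s: -3), so the claim is incorrect.

Answer: No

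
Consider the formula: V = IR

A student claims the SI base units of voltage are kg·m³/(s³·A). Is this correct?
Units of each symbol in V = IR:
  I (current): A
  R (resistance, in ohms): kg·m²/(s³·A²)

Multiplying the contributions: [A] · [kg·m²/(s³·A²)]
Adding exponents of each base unit: kg: 1, m: 2, s: -3, A: -1
SI base units of voltage: kg·m²/(s³·A)

The claimed units kg·m³/(s³·A) (exponents kg: 1, m: 3, s: -3, A: -1) do not match the derived units kg·m²/(s³·A) (exponents kg: 1, m: 2, s: -3, A: -1), so the claim is incorrect.

Answer: No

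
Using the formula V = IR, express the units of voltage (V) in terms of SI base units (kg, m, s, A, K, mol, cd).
Units of each symbol in V = IR:
  I (current): A
  R (resistance, in ohms): kg·m²/(s³·A²)

Multiplying the contributions: [A] · [kg·m²/(s³·A²)]
Adding exponents of each base unit: kg: 1, m: 2, s: -3, A: -1
SI base units of voltage: kg·m²/(s³·A)

Answer: kg·m²/(s³·A)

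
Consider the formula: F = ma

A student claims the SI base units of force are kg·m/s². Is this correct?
Units of each symbol in F = ma:
  m (mass): kg
  a (acceleration): m/s²

Multiplying the contributions: [kg] · [m/s²]
Adding exponents of each base unit: kg: 1, m: 1, s: -2
SI base units of force: kg·m/s²

The claimed units kg·m/s² match the derived units, so the claim is correct.

Answer: Yes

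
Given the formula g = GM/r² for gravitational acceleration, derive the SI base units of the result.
Units of each symbol in g = GM/r²:
  G (gravitational constant): m³/(kg·s²)
  M (mass): kg
  r (distance): m  → to the power 2 in the denominator, contributes 1/m²

Multiplying the contributions: [m³/(kg·s²)] · [kg] · [1/m²]
Adding exponents of each base unit: m: 1, s: -2
SI base units of gravitational acceleration: m/s²

Answer: m/s²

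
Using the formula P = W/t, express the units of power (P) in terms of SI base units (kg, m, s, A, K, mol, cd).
Units of each symbol in P = W/t:
  W (work): kg·m²/s²
  t (time): s  → in the denominator, contributes 1/s

Multiplying the contributions: [kg·m²/s²] · [1/s]
Adding exponents of each base unit: kg: 1, m: 2, s: -3
SI base units of power: kg·m²/s³

Answer: kg·m²/s³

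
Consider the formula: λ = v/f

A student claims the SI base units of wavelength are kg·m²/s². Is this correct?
Units of each symbol in λ = v/f:
  v (wave speed): m/s
  f (frequency): 1/s  → in the denominator, contributes s

Multiplying the contributions: [m/s] · [s]
Adding exponents of each base unit: m: 1
SI base units of wavelength: m

The claimed units kg·m²/s² (exponents kg: 1, m: 2, s: -2) do not match the derived units m (exponents m: 1), so the claim is incorrect.

Answer: No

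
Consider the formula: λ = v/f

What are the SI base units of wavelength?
Units of each symbol in λ = v/f:
  v (wave speed): m/s
  f (frequency): 1/s  → in the denominator, contributes s

Multiplying the contributions: [m/s] · [s]
Adding exponents of each base unit: m: 1
SI base units of wavelength: m

Answer: m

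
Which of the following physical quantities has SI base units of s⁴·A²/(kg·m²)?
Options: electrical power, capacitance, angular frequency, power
Checking the SI base units of each option:
  electrical power (P = IV): kg·m²/s³  ✗
  capacitance (C = Q/V): s⁴·A²/(kg·m²)  ✓ matches
  angular frequency (ω = 2πf): 1/s  ✗
  power (P = W/t): kg·m²/s³  ✗

Only capacitance has units s⁴·A²/(kg·m²).

Answer: capacitance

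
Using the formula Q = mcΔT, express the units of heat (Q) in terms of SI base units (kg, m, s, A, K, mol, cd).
Units of each symbol in Q = mcΔT:
  m (mass): kg
  c (specific heat capacity, in J/(kg·K)): m²/(s²·K)
  ΔT (temperature change): K

Multiplying the contributions: [kg] · [m²/(s²·K)] · [K]
Adding exponents of each base unit: kg: 1, m: 2, s: -2
SI base units of heat: kg·m²/s²

Answer: kg·m²/s²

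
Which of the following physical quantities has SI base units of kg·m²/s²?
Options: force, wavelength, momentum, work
Checking the SI base units of each option:
  force (F = ma): kg·m/s²  ✗
  wavelength (λ = v/f): m  ✗
  momentum (p = mv): kg·m/s  ✗
  work (W = Fd): kg·m²/s²  ✓ matches

Only work has units kg·m²/s².

Answer: work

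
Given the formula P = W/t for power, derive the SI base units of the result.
Units of each symbol in P = W/t:
  W (work): kg·m²/s²
  t (time): s  → in the denominator, contributes 1/s

Multiplying the contributions: [kg·m²/s²] · [1/s]
Adding exponents of each base unit: kg: 1, m: 2, s: -3
SI base units of power: kg·m²/s³

Answer: kg·m²/s³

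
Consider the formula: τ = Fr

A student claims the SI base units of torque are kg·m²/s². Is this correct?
Units of each symbol in τ = Fr:
  F (force): kg·m/s²
  r (lever arm): m

Multiplying the contributions: [kg·m/s²] · [m]
Adding exponents of each base unit: kg: 1, m: 2, s: -2
SI base units of torque: kg·m²/s²

The claimed units kg·m²/s² match the derived units, so the claim is correct.

Answer: Yes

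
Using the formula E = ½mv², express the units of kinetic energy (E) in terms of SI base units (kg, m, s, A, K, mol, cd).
Units of each symbol in E = ½mv²:
  m (mass): kg
  v (speed): m/s  → to the power 2, contributes m²/s²
  The factor ½ is dimensionless.

Multiplying the contributions: [kg] · [m²/s²]
Adding exponents of each base unit: kg: 1, m: 2, s: -2
SI base units of kinetic energy: kg·m²/s²

Answer: kg·m²/s²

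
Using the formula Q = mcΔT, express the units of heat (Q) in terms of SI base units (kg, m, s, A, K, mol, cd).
Units of each symbol in Q = mcΔT:
  m (mass): kg
  c (specific heat capacity, in J/(kg·K)): m²/(s²·K)
  ΔT (temperature change): K

Multiplying the contributions: [kg] · [m²/(s²·K)] · [K]
Adding exponents of each base unit: kg: 1, m: 2, s: -2
SI base units of heat: kg·m²/s²

Answer: kg·m²/s²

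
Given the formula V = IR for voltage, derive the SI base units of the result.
Units of each symbol in V = IR:
  I (current): A
  R (resistance, in ohms): kg·m²/(s³·A²)

Multiplying the contributions: [A] · [kg·m²/(s³·A²)]
Adding exponents of each base unit: kg: 1, m: 2, s: -3, A: -1
SI base units of voltage: kg·m²/(s³·A)

Answer: kg·m²/(s³·A)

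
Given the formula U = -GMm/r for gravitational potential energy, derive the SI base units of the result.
Units of each symbol in U = -GMm/r:
  G (gravitational constant): m³/(kg·s²)
  M (mass): kg
  m (mass): kg
  r (distance): m  → in the denominator, contributes 1/m
  The minus sign does not affect the units.

Multiplying the contributions: [m³/(kg·s²)] · [kg] · [kg] · [1/m]
Adding exponents of each base unit: kg: 1, m: 2, s: -2
SI base units of gravitational potential energy: kg·m²/s²

Answer: kg·m²/s²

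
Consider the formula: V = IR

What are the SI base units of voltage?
Units of each symbol in V = IR:
  I (current): A
  R (resistance, in ohms): kg·m²/(s³·A²)

Multiplying the contributions: [A] · [kg·m²/(s³·A²)]
Adding exponents of each base unit: kg: 1, m: 2, s: -3, A: -1
SI base units of voltage: kg·m²/(s³·A)

Answer: kg·m²/(s³·A)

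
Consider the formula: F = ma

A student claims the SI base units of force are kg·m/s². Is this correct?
Units of each symbol in F = ma:
  m (mass): kg
  a (acceleration): m/s²

Multiplying the contributions: [kg] · [m/s²]
Adding exponents of each base unit: kg: 1, m: 1, s: -2
SI base units of force: kg·m/s²

The claimed units kg·m/s² match the derived units, so the claim is correct.

Answer: Yes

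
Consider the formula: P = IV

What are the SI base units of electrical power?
Units of each symbol in P = IV:
  I (current): A
  V (voltage, in volts): kg·m²/(s³·A)

Multiplying the contributions: [A] · [kg·m²/(s³·A)]
Adding exponents of each base unit: kg: 1, m: 2, s: -3
SI base units of electrical power: kg·m²/s³

Answer: kg·m²/s³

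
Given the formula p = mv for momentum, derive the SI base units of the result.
Units of each symbol in p = mv:
  m (mass): kg
  v (velocity): m/s

Multiplying the contributions: [kg] · [m/s]
Adding exponents of each base unit: kg: 1, m: 1, s: -1
SI base units of momentum: kg·m/s

Answer: kg·m/s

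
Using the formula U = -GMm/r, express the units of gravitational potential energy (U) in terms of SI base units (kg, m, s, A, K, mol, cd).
Units of each symbol in U = -GMm/r:
  G (gravitational constant): m³/(kg·s²)
  M (mass): kg
  m (mass): kg
  r (distance): m  → in the denominator, contributes 1/m
  The minus sign does not affect the units.

Multiplying the contributions: [m³/(kg·s²)] · [kg] · [kg] · [1/m]
Adding exponents of each base unit: kg: 1, m: 2, s: -2
SI base units of gravitational potential energy: kg·m²/s²

Answer: kg·m²/s²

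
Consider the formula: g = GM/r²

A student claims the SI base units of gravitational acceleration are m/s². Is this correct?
Units of each symbol in g = GM/r²:
  G (gravitational constant): m³/(kg·s²)
  M (mass): kg
  r (distance): m  → to the power 2 in the denominator, contributes 1/m²

Multiplying the contributions: [m³/(kg·s²)] · [kg] · [1/m²]
Adding exponents of each base unit: m: 1, s: -2
SI base units of gravitational acceleration: m/s²

The claimed units m/s² match the derived units, so the claim is correct.

Answer: Yes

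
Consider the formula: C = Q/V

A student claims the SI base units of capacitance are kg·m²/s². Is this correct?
Units of each symbol in C = Q/V:
  Q (charge, in coulombs): s·A
  V (voltage, in volts): kg·m²/(s³·A)  → in the denominator, contributes s³·A/(kg·m²)

Multiplying the contributions: [s·A] · [s³·A/(kg·m²)]
Adding exponents of each base unit: kg: -1, m: -2, s: 4, A: 2
SI base units of capacitance: s⁴·A²/(kg·m²)

The claimed units kg·m²/s² (exponents kg: 1, m: 2, s: -2) do not match the derived units s⁴·A²/(kg·m²) (exponents kg: -1, m: -2, s: 4, A: 2), so the claim is incorrect.

Answer: No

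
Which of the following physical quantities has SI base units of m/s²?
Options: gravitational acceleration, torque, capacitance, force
Checking the SI base units of each option:
  gravitational acceleration (g = GM/r²): m/s²  ✓ matches
  torque (τ = Fr): kg·m²/s²  ✗
  capacitance (C = Q/V): s⁴·A²/(kg·m²)  ✗
  force (F = ma): kg·m/s²  ✗

Only gravitational acceleration has units m/s².

Answer: gravitational acceleration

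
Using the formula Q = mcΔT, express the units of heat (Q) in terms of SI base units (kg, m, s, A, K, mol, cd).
Units of each symbol in Q = mcΔT:
  m (mass): kg
  c (specific heat capacity, in J/(kg·K)): m²/(s²·K)
  ΔT (temperature change): K

Multiplying the contributions: [kg] · [m²/(s²·K)] · [K]
Adding exponents of each base unit: kg: 1, m: 2, s: -2
SI base units of heat: kg·m²/s²

Answer: kg·m²/s²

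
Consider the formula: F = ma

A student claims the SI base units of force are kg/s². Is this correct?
Units of each symbol in F = ma:
  m (mass): kg
  a (acceleration): m/s²

Multiplying the contributions: [kg] · [m/s²]
Adding exponents of each base unit: kg: 1, m: 1, s: -2
SI base units of force: kg·m/s²

The claimed units kg/s² (exponents kg: 1, s: -2) do not match the derived units kg·m/s² (exponents kg: 1, m: 1, s: -2), so the claim is incorrect.

Answer: No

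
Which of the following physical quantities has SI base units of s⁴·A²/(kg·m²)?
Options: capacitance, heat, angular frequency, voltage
Checking the SI base units of each option:
  capacitance (C = Q/V): s⁴·A²/(kg·m²)  ✓ matches
  heat (Q = mcΔT): kg·m²/s²  ✗
  angular frequency (ω = 2πf): 1/s  ✗
  voltage (V = IR): kg·m²/(s³·A)  ✗

Only capacitance has units s⁴·A²/(kg·m²).

Answer: capacitance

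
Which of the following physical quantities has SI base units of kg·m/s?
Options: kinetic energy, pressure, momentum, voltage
Checking the SI base units of each option:
  kinetic energy (E = ½mv²): kg·m²/s²  ✗
  pressure (P = F/A): kg/(m·s²)  ✗
  momentum (p = mv): kg·m/s  ✓ matches
  voltage (V = IR): kg·m²/(s³·A)  ✗

Only momentum has units kg·m/s.

Answer: momentum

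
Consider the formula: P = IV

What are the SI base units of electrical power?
Units of each symbol in P = IV:
  I (current): A
  V (voltage, in volts): kg·m²/(s³·A)

Multiplying the contributions: [A] · [kg·m²/(s³·A)]
Adding exponents of each base unit: kg: 1, m: 2, s: -3
SI base units of electrical power: kg·m²/s³

Answer: kg·m²/s³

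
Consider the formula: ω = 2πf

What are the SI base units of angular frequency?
Units of each symbol in ω = 2πf:
  f (frequency): 1/s
  The factor 2π is dimensionless.

Multiplying the contributions: [1/s]
Adding exponents of each base unit: s: -1
SI base units of angular frequency: 1/s

Answer: 1/s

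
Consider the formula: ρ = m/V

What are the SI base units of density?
Units of each symbol in ρ = m/V:
  m (mass): kg
  V (volume): m³  → in the denominator, contributes 1/m³

Multiplying the contributions: [kg] · [1/m³]
Adding exponents of each base unit: kg: 1, m: -3
SI base units of density: kg/m³

Answer: kg/m³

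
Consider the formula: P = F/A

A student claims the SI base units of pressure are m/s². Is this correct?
Units of each symbol in P = F/A:
  F (force): kg·m/s²
  A (area): m²  → in the denominator, contributes 1/m²

Multiplying the contributions: [kg·m/s²] · [1/m²]
Adding exponents of each base unit: kg: 1, m: -1, s: -2
SI base units of pressure: kg/(m·s²)

The claimed units m/s² (exponents m: 1, s: -2) do not match the derived units kg/(m·s²) (exponents kg: 1, m: -1, s: -2), so the claim is incorrect.

Answer: No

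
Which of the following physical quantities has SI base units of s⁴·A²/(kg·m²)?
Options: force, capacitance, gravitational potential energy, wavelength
Checking the SI base units of each option:
  force (F = ma): kg·m/s²  ✗
  capacitance (C = Q/V): s⁴·A²/(kg·m²)  ✓ matches
  gravitational potential energy (U = -GMm/r): kg·m²/s²  ✗
  wavelength (λ = v/f): m  ✗

Only capacitance has units s⁴·A²/(kg·m²).

Answer: capacitance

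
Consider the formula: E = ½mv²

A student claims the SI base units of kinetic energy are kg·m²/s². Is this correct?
Units of each symbol in E = ½mv²:
  m (mass): kg
  v (speed): m/s  → to the power 2, contributes m²/s²
  The factor ½ is dimensionless.

Multiplying the contributions: [kg] · [m²/s²]
Adding exponents of each base unit: kg: 1, m: 2, s: -2
SI base units of kinetic energy: kg·m²/s²

The claimed units kg·m²/s² match the derived units, so the claim is correct.

Answer: Yes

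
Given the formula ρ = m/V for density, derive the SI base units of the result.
Units of each symbol in ρ = m/V:
  m (mass): kg
  V (volume): m³  → in the denominator, contributes 1/m³

Multiplying the contributions: [kg] · [1/m³]
Adding exponents of each base unit: kg: 1, m: -3
SI base units of density: kg/m³

Answer: kg/m³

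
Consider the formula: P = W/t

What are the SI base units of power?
Units of each symbol in P = W/t:
  W (work): kg·m²/s²
  t (time): s  → in the denominator, contributes 1/s

Multiplying the contributions: [kg·m²/s²] · [1/s]
Adding exponents of each base unit: kg: 1, m: 2, s: -3
SI base units of power: kg·m²/s³

Answer: kg·m²/s³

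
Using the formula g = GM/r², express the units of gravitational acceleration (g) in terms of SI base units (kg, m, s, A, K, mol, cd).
Units of each symbol in g = GM/r²:
  G (gravitational constant): m³/(kg·s²)
  M (mass): kg
  r (distance): m  → to the power 2 in the denominator, contributes 1/m²

Multiplying the contributions: [m³/(kg·s²)] · [kg] · [1/m²]
Adding exponents of each base unit: m: 1, s: -2
SI base units of gravitational acceleration: m/s²

Answer: m/s²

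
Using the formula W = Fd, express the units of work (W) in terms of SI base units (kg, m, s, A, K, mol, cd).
Units of each symbol in W = Fd:
  F (force): kg·m/s²
  d (displacement): m

Multiplying the contributions: [kg·m/s²] · [m]
Adding exponents of each base unit: kg: 1, m: 2, s: -2
SI base units of work: kg·m²/s²

Answer: kg·m²/s²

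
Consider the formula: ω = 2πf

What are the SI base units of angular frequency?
Units of each symbol in ω = 2πf:
  f (frequency): 1/s
  The factor 2π is dimensionless.

Multiplying the contributions: [1/s]
Adding exponents of each base unit: s: -1
SI base units of angular frequency: 1/s

Answer: 1/s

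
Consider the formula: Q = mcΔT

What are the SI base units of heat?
Units of each symbol in Q = mcΔT:
  m (mass): kg
  c (specific heat capacity, in J/(kg·K)): m²/(s²·K)
  ΔT (temperature change): K

Multiplying the contributions: [kg] · [m²/(s²·K)] · [K]
Adding exponents of each base unit: kg: 1, m: 2, s: -2
SI base units of heat: kg·m²/s²

Answer: kg·m²/s²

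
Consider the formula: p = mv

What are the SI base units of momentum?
Units of each symbol in p = mv:
  m (mass): kg
  v (velocity): m/s

Multiplying the contributions: [kg] · [m/s]
Adding exponents of each base unit: kg: 1, m: 1, s: -1
SI base units of momentum: kg·m/s

Answer: kg·m/s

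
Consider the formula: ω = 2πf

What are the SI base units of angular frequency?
Units of each symbol in ω = 2πf:
  f (frequency): 1/s
  The factor 2π is dimensionless.

Multiplying the contributions: [1/s]
Adding exponents of each base unit: s: -1
SI base units of angular frequency: 1/s

Answer: 1/s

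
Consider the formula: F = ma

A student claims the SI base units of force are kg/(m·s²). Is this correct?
Units of each symbol in F = ma:
  m (mass): kg
  a (acceleration): m/s²

Multiplying the contributions: [kg] · [m/s²]
Adding exponents of each base unit: kg: 1, m: 1, s: -2
SI base units of force: kg·m/s²

The claimed units kg/(m·s²) (exponents kg: 1, m: -1, s: -2) do not match the derived units kg·m/s² (exponents kg: 1, m: 1, s: -2), so the claim is incorrect.

Answer: No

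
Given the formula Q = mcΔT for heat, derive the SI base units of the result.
Units of each symbol in Q = mcΔT:
  m (mass): kg
  c (specific heat capacity, in J/(kg·K)): m²/(s²·K)
  ΔT (temperature change): K

Multiplying the contributions: [kg] · [m²/(s²·K)] · [K]
Adding exponents of each base unit: kg: 1, m: 2, s: -2
SI base units of heat: kg·m²/s²

Answer: kg·m²/s²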